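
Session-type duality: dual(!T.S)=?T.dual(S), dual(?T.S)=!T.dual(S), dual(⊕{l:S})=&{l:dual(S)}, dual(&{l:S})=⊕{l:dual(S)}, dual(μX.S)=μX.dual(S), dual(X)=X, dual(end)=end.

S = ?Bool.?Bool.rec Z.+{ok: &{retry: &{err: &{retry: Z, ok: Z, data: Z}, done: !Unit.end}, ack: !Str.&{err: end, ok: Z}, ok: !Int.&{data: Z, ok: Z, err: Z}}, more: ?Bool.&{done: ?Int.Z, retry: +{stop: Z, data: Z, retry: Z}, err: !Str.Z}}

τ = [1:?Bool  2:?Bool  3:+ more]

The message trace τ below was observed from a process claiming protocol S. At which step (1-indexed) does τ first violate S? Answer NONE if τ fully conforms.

NONE

step 1: ?Bool  match  state: ?Bool.rec Z.…
step 2: ?Bool  match  state: rec Z.…
step 3: + more  match  state: ?Bool.&{done: ?Int.rec Z.…, retry: +{stop: rec Z.…, data: rec Z.…, retry: rec Z.…}, err: !Str.rec Z.…}
all 3 steps conform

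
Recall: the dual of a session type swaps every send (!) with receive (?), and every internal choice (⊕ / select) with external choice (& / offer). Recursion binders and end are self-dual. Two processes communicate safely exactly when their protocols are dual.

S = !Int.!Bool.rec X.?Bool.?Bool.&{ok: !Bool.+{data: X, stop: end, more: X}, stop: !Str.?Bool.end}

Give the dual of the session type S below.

!Int ↦ ?Int
  !Bool ↦ ?Bool
    rec X ↦ rec X  (rec unchanged)
      ?Bool ↦ !Bool
        ?Bool ↦ !Bool
          &{ok,stop} ↦ +{ok,stop}  (offer→select)
            case ok:
              !Bool ↦ ?Bool
                +{data,stop,more} ↦ &{data,stop,more}  (select→offer)
                  case data:
                    X self-dual
                  case stop:
                    end self-dual
                  case more:
                    X self-dual
            case stop:
              !Str ↦ ?Str
                ?Bool ↦ !Bool
                  end self-dual

?Int.?Bool.rec X.!Bool.!Bool.+{ok: ?Bool.&{data: X, stop: end, more: X}, stop: ?Str.!Bool.end}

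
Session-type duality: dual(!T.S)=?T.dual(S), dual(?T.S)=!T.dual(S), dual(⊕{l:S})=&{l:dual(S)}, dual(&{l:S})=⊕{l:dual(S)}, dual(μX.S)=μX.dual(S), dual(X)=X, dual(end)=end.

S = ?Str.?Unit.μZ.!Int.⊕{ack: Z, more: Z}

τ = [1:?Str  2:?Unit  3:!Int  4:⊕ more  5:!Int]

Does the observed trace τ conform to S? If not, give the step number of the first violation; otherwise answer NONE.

NONE

step 1: ?Str  ok  now at ?Unit.μZ.…
step 2: ?Unit  ok  now at μZ.…
step 3: !Int  ok  now at ⊕{ack: μZ.…, more: μZ.…}
step 4: ⊕ more  ok  now at μZ.…
step 5: !Int  ok  now at ⊕{ack: μZ.…, more: μZ.…}
trace exhausted — no violation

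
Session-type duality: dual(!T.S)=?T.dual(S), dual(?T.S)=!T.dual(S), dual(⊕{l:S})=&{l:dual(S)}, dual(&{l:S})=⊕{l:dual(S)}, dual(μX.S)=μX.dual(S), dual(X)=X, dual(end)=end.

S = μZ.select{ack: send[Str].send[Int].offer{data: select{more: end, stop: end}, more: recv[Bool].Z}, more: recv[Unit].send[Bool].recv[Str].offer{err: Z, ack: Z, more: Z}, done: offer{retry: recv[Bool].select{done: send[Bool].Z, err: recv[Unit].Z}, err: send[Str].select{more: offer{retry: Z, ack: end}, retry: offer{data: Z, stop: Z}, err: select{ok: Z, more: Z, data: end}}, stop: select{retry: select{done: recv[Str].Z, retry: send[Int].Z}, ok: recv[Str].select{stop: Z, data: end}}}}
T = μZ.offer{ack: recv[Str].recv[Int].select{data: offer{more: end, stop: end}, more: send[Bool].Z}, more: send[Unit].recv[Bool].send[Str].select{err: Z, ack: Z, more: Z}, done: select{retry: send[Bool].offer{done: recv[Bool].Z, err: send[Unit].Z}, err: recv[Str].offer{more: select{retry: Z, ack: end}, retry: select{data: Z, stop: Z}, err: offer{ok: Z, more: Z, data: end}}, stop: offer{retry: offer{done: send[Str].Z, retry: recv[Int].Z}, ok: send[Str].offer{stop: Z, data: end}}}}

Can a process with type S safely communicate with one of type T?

μZ ‖ μZ  match (μ self-dual)
  select{ack,more,done} ‖ offer{ack,more,done}  match label sets agree
    [ack]
      send[Str] ‖ recv[Str]  match
        send[Int] ‖ recv[Int]  match
          offer{data,more} ‖ select{data,more}  match label sets agree
            [data]
              select{more,stop} ‖ offer{more,stop}  match label sets agree
                [more]
                  end ‖ end  match
                [stop]
                  end ‖ end  match
            [more]
              recv[Bool] ‖ send[Bool]  match
                Z ‖ Z  match
    [more]
      recv[Unit] ‖ send[Unit]  match
        send[Bool] ‖ recv[Bool]  match
          recv[Str] ‖ send[Str]  match
            offer{err,ack,more} ‖ select{err,ack,more}  match label sets agree
              [err]
                Z ‖ Z  match
              [ack]
                Z ‖ Z  match
              [more]
                Z ‖ Z  match
    [done]
      offer{retry,err,stop} ‖ select{retry,err,stop}  match label sets agree
        [retry]
          recv[Bool] ‖ send[Bool]  match
            select{done,err} ‖ offer{done,err}  match label sets agree
              [done]
                send[Bool] ‖ recv[Bool]  match
                  Z ‖ Z  match
              [err]
                recv[Unit] ‖ send[Unit]  match
                  Z ‖ Z  match
        [err]
          send[Str] ‖ recv[Str]  match
            select{more,retry,err} ‖ offer{more,retry,err}  match label sets agree
              [more]
                offer{retry,ack} ‖ select{retry,ack}  match label sets agree
                  [retry]
                    Z ‖ Z  match
                  [ack]
                    end ‖ end  match
              [retry]
                offer{data,stop} ‖ select{data,stop}  match label sets agree
                  [data]
                    Z ‖ Z  match
                  [stop]
                    Z ‖ Z  match
              [err]
                select{ok,more,data} ‖ offer{ok,more,data}  match label sets agree
                  [ok]
                    Z ‖ Z  match
                  [more]
                    Z ‖ Z  match
                  [data]
                    end ‖ end  match
        [stop]
          select{retry,ok} ‖ offer{retry,ok}  match label sets agree
            [retry]
              select{done,retry} ‖ offer{done,retry}  match label sets agree
                [done]
                  recv[Str] ‖ send[Str]  match
                    Z ‖ Z  match
                [retry]
                  send[Int] ‖ recv[Int]  match
                    Z ‖ Z  match
            [ok]
              recv[Str] ‖ send[Str]  match
                select{stop,data} ‖ offer{stop,data}  match label sets agree
                  [stop]
                    Z ‖ Z  match
                  [data]
                    end ‖ end  match

YES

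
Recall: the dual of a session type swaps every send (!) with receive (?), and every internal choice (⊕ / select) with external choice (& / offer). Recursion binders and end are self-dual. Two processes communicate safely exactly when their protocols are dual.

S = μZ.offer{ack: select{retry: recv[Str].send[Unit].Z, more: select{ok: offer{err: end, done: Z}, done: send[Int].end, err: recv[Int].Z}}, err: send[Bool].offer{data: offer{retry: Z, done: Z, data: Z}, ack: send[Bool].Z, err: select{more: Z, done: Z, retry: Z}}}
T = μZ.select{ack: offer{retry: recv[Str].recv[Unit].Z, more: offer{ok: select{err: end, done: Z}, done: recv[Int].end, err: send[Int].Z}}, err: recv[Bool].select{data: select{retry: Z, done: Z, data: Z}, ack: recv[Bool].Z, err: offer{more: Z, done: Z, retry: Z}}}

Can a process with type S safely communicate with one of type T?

μZ vs μZ  ok (rec unchanged)
  offer{ack,err} vs select{ack,err}  ok labels match
    [ack]
      select{retry,more} vs offer{retry,more}  ok labels match
        [retry]
          recv[Str] vs recv[Str]  ✗ same direction on both sides — not dual

NO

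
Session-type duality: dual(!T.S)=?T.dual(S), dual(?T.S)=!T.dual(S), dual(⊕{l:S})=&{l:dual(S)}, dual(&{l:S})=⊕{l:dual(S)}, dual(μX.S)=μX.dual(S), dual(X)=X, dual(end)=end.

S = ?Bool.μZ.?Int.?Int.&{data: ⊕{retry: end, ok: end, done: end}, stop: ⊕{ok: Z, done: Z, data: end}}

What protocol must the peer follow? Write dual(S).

!Bool.μZ.!Int.!Int.⊕{data: &{retry: end, ok: end, done: end}, stop: &{ok: Z, done: Z, data: end}}

?Bool → !Bool
  μZ → μZ  (rec unchanged)
    ?Int → !Int
      ?Int → !Int
        &{data,stop} → ⊕{data,stop}  (&→⊕)
          [data]
            ⊕{retry,ok,done} → &{retry,ok,done}  (⊕→&)
              [retry]
                end ↦ end
              [ok]
                end ↦ end
              [done]
                end ↦ end
          [stop]
            ⊕{ok,done,data} → &{ok,done,data}  (⊕→&)
              [ok]
                Z ↦ Z
              [done]
                Z ↦ Z
              [data]
                end ↦ end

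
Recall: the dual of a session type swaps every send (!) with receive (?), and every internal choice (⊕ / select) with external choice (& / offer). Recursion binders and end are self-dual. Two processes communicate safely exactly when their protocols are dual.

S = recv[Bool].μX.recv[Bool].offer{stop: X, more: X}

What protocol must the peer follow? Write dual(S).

recv[Bool] = send[Bool]
  μX = μX  (binder kept)
    recv[Bool] = send[Bool]
      offer{stop,more} = select{stop,more}  (external→internal)
        case stop:
          X self-dual
        case more:
          X self-dual

send[Bool].μX.send[Bool].select{stop: X, more: X}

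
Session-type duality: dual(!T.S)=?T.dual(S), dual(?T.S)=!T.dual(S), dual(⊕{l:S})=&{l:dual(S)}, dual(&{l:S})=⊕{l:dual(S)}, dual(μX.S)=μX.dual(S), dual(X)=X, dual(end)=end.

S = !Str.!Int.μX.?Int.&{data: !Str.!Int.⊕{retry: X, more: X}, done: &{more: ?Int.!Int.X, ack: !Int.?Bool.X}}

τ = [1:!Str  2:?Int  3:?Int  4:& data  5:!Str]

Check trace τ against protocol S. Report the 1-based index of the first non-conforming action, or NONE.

2

@1 !Str  ok  state: !Int.μX.…
@2 got ?Int, protocol expects !Int  ✗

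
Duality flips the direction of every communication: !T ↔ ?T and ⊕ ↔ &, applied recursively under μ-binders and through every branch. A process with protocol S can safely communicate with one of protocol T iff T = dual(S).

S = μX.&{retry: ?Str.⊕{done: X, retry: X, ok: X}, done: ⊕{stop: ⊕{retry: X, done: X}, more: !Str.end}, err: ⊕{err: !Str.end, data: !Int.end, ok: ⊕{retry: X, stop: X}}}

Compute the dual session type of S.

μX.⊕{retry: !Str.&{done: X, retry: X, ok: X}, done: &{stop: &{retry: X, done: X}, more: ?Str.end}, err: &{err: ?Str.end, data: ?Int.end, ok: &{retry: X, stop: X}}}

μX ↦ μX  (binder kept)
  &{retry,done,err} ↦ ⊕{retry,done,err}  (&→⊕)
    • retry:
      ?Str ↦ !Str
        ⊕{done,retry,ok} ↦ &{done,retry,ok}  (select→offer)
          • done:
            X self-dual
          • retry:
            X self-dual
          • ok:
            X self-dual
    • done:
      ⊕{stop,more} ↦ &{stop,more}  (select→offer)
        • stop:
          ⊕{retry,done} ↦ &{retry,done}  (select→offer)
            • retry:
              X self-dual
            • done:
              X self-dual
        • more:
          !Str ↦ ?Str
            end self-dual
    • err:
      ⊕{err,data,ok} ↦ &{err,data,ok}  (select→offer)
        • err:
          !Str ↦ ?Str
            end self-dual
        • data:
          !Int ↦ ?Int
            end self-dual
        • ok:
          ⊕{retry,stop} ↦ &{retry,stop}  (select→offer)
            • retry:
              X self-dual
            • stop:
              X self-dual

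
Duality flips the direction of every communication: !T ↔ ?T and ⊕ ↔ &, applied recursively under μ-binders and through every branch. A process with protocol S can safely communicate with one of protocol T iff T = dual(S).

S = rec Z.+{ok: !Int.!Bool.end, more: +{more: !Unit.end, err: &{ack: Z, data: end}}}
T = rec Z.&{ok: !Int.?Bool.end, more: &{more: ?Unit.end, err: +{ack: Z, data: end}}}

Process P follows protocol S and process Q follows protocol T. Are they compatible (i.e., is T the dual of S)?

rec Z | rec Z  match (μ self-dual)
  +{ok,more} | &{ok,more}  match label sets agree
    [ok]
      !Int | !Int  ✗ same direction on both sides — not dual

NO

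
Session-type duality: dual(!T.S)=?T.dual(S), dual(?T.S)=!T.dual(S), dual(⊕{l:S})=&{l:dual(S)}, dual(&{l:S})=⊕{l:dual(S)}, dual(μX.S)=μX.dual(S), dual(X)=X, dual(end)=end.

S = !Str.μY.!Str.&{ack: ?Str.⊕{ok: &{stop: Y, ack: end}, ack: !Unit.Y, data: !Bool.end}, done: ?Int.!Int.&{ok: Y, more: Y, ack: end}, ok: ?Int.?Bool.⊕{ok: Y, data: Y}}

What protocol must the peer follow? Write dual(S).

?Str.μY.?Str.⊕{ack: !Str.&{ok: ⊕{stop: Y, ack: end}, ack: ?Unit.Y, data: ?Bool.end}, done: !Int.?Int.⊕{ok: Y, more: Y, ack: end}, ok: !Int.!Bool.&{ok: Y, data: Y}}

!Str = ?Str
  μY = μY  (μ self-dual)
    !Str = ?Str
      &{ack,done,ok} = ⊕{ack,done,ok}  (external→internal)
        [ack]
          ?Str = !Str
            ⊕{ok,ack,data} = &{ok,ack,data}  (select→offer)
              [ok]
                &{stop,ack} = ⊕{stop,ack}  (external→internal)
                  [stop]
                    Y self-dual
                  [ack]
                    end self-dual
              [ack]
                !Unit = ?Unit
                  Y self-dual
              [data]
                !Bool = ?Bool
                  end self-dual
        [done]
          ?Int = !Int
            !Int = ?Int
              &{ok,more,ack} = ⊕{ok,more,ack}  (external→internal)
                [ok]
                  Y self-dual
                [more]
                  Y self-dual
                [ack]
                  end self-dual
        [ok]
          ?Int = !Int
            ?Bool = !Bool
              ⊕{ok,data} = &{ok,data}  (select→offer)
                [ok]
                  Y self-dual
                [data]
                  Y self-dual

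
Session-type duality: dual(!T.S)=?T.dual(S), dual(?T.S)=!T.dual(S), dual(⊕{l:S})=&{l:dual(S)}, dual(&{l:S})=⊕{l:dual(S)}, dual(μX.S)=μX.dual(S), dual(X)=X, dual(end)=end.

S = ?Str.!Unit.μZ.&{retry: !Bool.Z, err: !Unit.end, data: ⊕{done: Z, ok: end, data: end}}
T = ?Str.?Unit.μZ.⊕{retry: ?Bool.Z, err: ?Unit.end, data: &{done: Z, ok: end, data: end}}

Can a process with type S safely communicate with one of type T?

NO

?Str vs ?Str  ✗ same direction on both sides — not dual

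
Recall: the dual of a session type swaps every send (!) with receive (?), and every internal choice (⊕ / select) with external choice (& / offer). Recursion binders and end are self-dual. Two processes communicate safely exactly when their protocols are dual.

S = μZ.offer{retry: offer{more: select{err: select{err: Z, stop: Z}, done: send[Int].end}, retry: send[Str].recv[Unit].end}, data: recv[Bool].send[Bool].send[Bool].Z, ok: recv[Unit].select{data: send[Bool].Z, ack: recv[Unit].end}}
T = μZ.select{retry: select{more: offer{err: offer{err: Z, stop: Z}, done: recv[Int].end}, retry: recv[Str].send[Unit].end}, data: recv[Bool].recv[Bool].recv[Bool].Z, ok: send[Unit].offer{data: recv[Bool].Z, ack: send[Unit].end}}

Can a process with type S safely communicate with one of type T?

NO

μZ vs μZ  ✓ (binder kept)
  offer{retry,data,ok} vs select{retry,data,ok}  ✓ label sets agree
    • retry:
      offer{more,retry} vs select{more,retry}  ✓ label sets agree
        • more:
          select{err,done} vs offer{err,done}  ✓ label sets agree
            • err:
              select{err,stop} vs offer{err,stop}  ✓ label sets agree
                • err:
                  Z vs Z  ✓
                • stop:
                  Z vs Z  ✓
            • done:
              send[Int] vs recv[Int]  ✓
                end vs end  ✓
        • retry:
          send[Str] vs recv[Str]  ✓
            recv[Unit] vs send[Unit]  ✓
              end vs end  ✓
    • data:
      recv[Bool] vs recv[Bool]  ✗ same direction on both sides — not dual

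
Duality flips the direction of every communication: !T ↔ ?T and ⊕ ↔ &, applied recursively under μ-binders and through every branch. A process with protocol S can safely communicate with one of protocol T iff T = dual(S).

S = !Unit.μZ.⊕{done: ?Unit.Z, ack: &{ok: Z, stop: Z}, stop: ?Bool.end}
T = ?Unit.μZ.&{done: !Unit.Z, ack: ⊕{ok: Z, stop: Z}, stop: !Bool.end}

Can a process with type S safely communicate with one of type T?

!Unit ‖ ?Unit  ok
  μZ ‖ μZ  ok (μ self-dual)
    ⊕{done,ack,stop} ‖ &{done,ack,stop}  ok same labels
      [done]
        ?Unit ‖ !Unit  ok
          Z ‖ Z  ok
      [ack]
        &{ok,stop} ‖ ⊕{ok,stop}  ok same labels
          [ok]
            Z ‖ Z  ok
          [stop]
            Z ‖ Z  ok
      [stop]
        ?Bool ‖ !Bool  ok
          end ‖ end  ok

YES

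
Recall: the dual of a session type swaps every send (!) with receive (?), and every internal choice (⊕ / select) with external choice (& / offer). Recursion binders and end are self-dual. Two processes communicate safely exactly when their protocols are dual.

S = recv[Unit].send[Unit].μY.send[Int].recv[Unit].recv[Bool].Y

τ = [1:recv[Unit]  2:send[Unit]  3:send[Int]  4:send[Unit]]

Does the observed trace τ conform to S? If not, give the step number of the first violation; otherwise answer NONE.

@1 recv[Unit]  ✓  residual = send[Unit].μY.…
@2 send[Unit]  ✓  residual = μY.…
@3 send[Int]  ✓  residual = recv[Unit].recv[Bool].μY.…
@4 got send[Unit], protocol expects recv[Unit]  ✗

4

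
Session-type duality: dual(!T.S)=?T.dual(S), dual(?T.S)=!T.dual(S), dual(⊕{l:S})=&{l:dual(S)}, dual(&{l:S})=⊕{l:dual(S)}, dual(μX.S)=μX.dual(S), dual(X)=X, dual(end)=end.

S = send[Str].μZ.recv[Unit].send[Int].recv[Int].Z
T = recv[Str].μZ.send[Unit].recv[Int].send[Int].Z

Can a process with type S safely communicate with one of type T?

send[Str] ‖ recv[Str]  ok
  μZ ‖ μZ  ok (μ self-dual)
    recv[Unit] ‖ send[Unit]  ok
      send[Int] ‖ recv[Int]  ok
        recv[Int] ‖ send[Int]  ok
          Z ‖ Z  ok

YES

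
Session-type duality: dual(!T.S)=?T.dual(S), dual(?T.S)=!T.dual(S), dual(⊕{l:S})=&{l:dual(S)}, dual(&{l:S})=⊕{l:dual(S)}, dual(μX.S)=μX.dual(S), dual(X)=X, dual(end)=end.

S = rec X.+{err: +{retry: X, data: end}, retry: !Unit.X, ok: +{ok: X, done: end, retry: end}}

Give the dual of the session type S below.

rec X.&{err: &{retry: X, data: end}, retry: ?Unit.X, ok: &{ok: X, done: end, retry: end}}

rec X = rec X  (binder kept)
  +{err,retry,ok} = &{err,retry,ok}  (⊕→&)
    [err]
      +{retry,data} = &{retry,data}  (⊕→&)
        [retry]
          dual(X) = X
        [data]
          dual(end) = end
    [retry]
      !Unit = ?Unit
        dual(X) = X
    [ok]
      +{ok,done,retry} = &{ok,done,retry}  (⊕→&)
        [ok]
          dual(X) = X
        [done]
          dual(end) = end
        [retry]
          dual(end) = end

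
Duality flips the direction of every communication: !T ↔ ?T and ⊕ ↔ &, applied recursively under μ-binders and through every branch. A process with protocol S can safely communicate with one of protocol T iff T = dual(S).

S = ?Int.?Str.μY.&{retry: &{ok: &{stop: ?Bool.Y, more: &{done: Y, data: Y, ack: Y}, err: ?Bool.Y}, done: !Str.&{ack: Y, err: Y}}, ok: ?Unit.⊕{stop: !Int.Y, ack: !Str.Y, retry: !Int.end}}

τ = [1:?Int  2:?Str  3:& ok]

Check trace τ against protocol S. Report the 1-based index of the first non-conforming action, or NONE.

@1 ?Int  match  now at ?Str.μY.…
@2 ?Str  match  now at μY.…
@3 & ok  match  now at ?Unit.⊕{stop: !Int.μY.…, ack: !Str.μY.…, retry: !Int.end}
τ conforms to S (length 3)

NONE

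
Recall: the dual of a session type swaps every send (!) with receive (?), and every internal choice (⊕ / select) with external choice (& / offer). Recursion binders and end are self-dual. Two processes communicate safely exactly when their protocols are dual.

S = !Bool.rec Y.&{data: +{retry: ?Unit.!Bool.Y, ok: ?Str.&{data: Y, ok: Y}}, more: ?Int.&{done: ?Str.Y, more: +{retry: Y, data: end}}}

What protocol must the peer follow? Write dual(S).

!Bool → ?Bool
  rec Y → rec Y  (μ self-dual)
    &{data,more} → +{data,more}  (external→internal)
      [data]
        +{retry,ok} → &{retry,ok}  (internal→external)
          [retry]
            ?Unit → !Unit
              !Bool → ?Bool
                Y ↦ Y
          [ok]
            ?Str → !Str
              &{data,ok} → +{data,ok}  (external→internal)
                [data]
                  Y ↦ Y
                [ok]
                  Y ↦ Y
      [more]
        ?Int → !Int
          &{done,more} → +{done,more}  (external→internal)
            [done]
              ?Str → !Str
                Y ↦ Y
            [more]
              +{retry,data} → &{retry,data}  (internal→external)
                [retry]
                  Y ↦ Y
                [data]
                  end ↦ end

?Bool.rec Y.+{data: &{retry: !Unit.?Bool.Y, ok: !Str.+{data: Y, ok: Y}}, more: !Int.+{done: !Str.Y, more: &{retry: Y, data: end}}}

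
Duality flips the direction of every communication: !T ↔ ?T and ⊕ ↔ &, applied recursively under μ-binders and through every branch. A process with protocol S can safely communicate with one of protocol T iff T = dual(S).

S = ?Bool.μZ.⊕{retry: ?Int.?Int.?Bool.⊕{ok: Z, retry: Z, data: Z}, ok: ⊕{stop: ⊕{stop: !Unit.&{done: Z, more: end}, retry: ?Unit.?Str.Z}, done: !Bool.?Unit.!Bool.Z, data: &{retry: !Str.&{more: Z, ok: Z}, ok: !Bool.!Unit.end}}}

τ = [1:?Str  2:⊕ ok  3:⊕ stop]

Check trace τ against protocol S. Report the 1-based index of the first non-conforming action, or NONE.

1

[1] got ?Str, protocol expects ?Bool  ✗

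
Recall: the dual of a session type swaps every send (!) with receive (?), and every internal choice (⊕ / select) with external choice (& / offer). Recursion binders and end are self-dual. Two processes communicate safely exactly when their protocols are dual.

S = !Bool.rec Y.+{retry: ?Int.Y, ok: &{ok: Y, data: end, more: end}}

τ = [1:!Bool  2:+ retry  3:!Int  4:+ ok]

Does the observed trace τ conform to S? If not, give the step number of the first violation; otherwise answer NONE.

3

step 1: !Bool  match  cont: rec Y.…
step 2: + retry  match  cont: ?Int.rec Y.…
step 3: got !Int, protocol expects ?Int  ✗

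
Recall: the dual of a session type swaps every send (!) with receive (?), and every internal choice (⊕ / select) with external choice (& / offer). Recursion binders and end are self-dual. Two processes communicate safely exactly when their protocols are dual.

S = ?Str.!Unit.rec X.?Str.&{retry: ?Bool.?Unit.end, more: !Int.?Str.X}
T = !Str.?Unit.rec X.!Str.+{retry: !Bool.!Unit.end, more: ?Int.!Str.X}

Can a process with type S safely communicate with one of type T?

?Str | !Str  ok
  !Unit | ?Unit  ok
    rec X | rec X  ok (rec unchanged)
      ?Str | !Str  ok
        &{retry,more} | +{retry,more}  ok labels match
          [retry]
            ?Bool | !Bool  ok
              ?Unit | !Unit  ok
                end | end  ok
          [more]
            !Int | ?Int  ok
              ?Str | !Str  ok
                X | X  ok

YES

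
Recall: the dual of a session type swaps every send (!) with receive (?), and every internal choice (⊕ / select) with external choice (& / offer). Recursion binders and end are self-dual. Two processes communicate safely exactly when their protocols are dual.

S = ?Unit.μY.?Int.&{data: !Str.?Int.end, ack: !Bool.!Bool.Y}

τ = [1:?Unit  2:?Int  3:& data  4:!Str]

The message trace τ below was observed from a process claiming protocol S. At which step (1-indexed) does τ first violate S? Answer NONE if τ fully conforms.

[1] ?Unit  match  state: μY.…
[2] ?Int  match  state: &{data: !Str.?Int.end, ack: !Bool.!Bool.μY.…}
[3] & data  match  state: !Str.?Int.end
[4] !Str  match  state: ?Int.end
trace exhausted — no violation

NONE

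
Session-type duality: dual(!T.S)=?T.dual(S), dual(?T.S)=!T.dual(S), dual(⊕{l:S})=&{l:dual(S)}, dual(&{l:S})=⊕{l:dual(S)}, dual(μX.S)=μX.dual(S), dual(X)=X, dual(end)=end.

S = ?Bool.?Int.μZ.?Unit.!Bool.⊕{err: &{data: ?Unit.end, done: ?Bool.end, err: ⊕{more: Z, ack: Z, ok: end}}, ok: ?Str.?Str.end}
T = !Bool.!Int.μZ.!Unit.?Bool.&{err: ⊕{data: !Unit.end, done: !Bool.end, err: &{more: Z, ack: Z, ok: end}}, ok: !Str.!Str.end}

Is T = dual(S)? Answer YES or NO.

?Bool vs !Bool  ok
  ?Int vs !Int  ok
    μZ vs μZ  ok (μ self-dual)
      ?Unit vs !Unit  ok
        !Bool vs ?Bool  ok
          ⊕{err,ok} vs &{err,ok}  ok labels match
            case err:
              &{data,done,err} vs ⊕{data,done,err}  ok labels match
                case data:
                  ?Unit vs !Unit  ok
                    end vs end  ok
                case done:
                  ?Bool vs !Bool  ok
                    end vs end  ok
                case err:
                  ⊕{more,ack,ok} vs &{more,ack,ok}  ok labels match
                    case more:
                      Z vs Z  ok
                    case ack:
                      Z vs Z  ok
                    case ok:
                      end vs end  ok
            case ok:
              ?Str vs !Str  ok
                ?Str vs !Str  ok
                  end vs end  ok

YES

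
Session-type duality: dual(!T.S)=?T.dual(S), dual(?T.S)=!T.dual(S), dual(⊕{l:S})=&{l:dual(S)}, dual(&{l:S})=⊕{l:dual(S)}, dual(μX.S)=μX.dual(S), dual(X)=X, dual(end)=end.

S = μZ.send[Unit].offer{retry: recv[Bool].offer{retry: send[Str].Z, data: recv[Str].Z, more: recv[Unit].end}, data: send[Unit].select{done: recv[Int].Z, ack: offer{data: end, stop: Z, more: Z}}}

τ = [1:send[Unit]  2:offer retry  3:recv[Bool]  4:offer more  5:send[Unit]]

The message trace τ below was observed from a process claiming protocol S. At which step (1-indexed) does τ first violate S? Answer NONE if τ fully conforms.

step 1: send[Unit]  ok  cont: offer{retry: recv[Bool].offer{retry: send[Str].μZ.…, data: recv[Str].μZ.…, more: recv[Unit].end}, data: send[Unit].select{done: recv[Int].μZ.…, ack: offer{data: end, stop: μZ.…, more: μZ.…}}}
step 2: offer retry  ok  cont: recv[Bool].offer{retry: send[Str].μZ.…, data: recv[Str].μZ.…, more: recv[Unit].end}
step 3: recv[Bool]  ok  cont: offer{retry: send[Str].μZ.…, data: recv[Str].μZ.…, more: recv[Unit].end}
step 4: offer more  ok  cont: recv[Unit].end
step 5: got send[Unit], protocol expects recv[Unit]  ✗

5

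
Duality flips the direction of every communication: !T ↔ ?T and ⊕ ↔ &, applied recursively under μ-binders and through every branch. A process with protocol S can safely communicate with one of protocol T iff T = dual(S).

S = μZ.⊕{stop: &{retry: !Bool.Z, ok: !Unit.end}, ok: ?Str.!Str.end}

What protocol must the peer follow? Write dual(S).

μZ = μZ  (μ self-dual)
  ⊕{stop,ok} = &{stop,ok}  (select→offer)
    case stop:
      &{retry,ok} = ⊕{retry,ok}  (offer→select)
        case retry:
          !Bool = ?Bool
            dual(Z) = Z
        case ok:
          !Unit = ?Unit
            dual(end) = end
    case ok:
      ?Str = !Str
        !Str = ?Str
          dual(end) = end

μZ.&{stop: ⊕{retry: ?Bool.Z, ok: ?Unit.end}, ok: !Str.?Str.end}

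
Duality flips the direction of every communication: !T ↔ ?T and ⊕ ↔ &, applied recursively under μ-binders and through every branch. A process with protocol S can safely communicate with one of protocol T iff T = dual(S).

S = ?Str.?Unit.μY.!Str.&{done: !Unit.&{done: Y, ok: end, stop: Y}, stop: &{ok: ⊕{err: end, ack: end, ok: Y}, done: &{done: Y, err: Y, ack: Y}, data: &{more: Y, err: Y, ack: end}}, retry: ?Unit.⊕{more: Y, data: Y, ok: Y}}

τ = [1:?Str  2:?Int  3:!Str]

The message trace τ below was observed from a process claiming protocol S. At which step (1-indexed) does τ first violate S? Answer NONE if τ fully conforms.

@1 ?Str  ok  state: ?Unit.μY.…
@2 got ?Int, protocol expects ?Unit  ✗

2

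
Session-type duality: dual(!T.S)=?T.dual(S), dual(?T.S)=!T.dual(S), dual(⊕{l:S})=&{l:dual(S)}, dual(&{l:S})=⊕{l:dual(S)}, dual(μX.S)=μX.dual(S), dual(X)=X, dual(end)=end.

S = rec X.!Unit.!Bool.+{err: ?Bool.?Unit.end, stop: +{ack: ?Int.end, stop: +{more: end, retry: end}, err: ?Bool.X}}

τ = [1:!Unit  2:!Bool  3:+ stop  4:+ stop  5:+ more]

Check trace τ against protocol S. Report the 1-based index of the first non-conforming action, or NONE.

step 1: !Unit  match  state: !Bool.+{err: ?Bool.?Unit.end, stop: +{ack: ?Int.end, stop: +{more: end, retry: end}, err: ?Bool.rec X.…}}
step 2: !Bool  match  state: +{err: ?Bool.?Unit.end, stop: +{ack: ?Int.end, stop: +{more: end, retry: end}, err: ?Bool.rec X.…}}
step 3: + stop  match  state: +{ack: ?Int.end, stop: +{more: end, retry: end}, err: ?Bool.rec X.…}
step 4: + stop  match  state: +{more: end, retry: end}
step 5: + more  match  state: end
all 5 steps conform

NONE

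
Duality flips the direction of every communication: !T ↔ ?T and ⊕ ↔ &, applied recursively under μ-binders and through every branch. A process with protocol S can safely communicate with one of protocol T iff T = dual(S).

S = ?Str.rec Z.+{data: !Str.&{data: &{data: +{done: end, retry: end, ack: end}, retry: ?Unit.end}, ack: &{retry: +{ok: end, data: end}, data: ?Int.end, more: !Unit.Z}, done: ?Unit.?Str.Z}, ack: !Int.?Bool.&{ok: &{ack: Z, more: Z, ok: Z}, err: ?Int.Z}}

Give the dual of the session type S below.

!Str.rec Z.&{data: ?Str.+{data: +{data: &{done: end, retry: end, ack: end}, retry: !Unit.end}, ack: +{retry: &{ok: end, data: end}, data: !Int.end, more: ?Unit.Z}, done: !Unit.!Str.Z}, ack: ?Int.!Bool.+{ok: +{ack: Z, more: Z, ok: Z}, err: !Int.Z}}

?Str = !Str
  rec Z = rec Z  (μ self-dual)
    +{data,ack} = &{data,ack}  (select→offer)
      • data:
        !Str = ?Str
          &{data,ack,done} = +{data,ack,done}  (&→⊕)
            • data:
              &{data,retry} = +{data,retry}  (&→⊕)
                • data:
                  +{done,retry,ack} = &{done,retry,ack}  (select→offer)
                    • done:
                      end ↦ end
                    • retry:
                      end ↦ end
                    • ack:
                      end ↦ end
                • retry:
                  ?Unit = !Unit
                    end ↦ end
            • ack:
              &{retry,data,more} = +{retry,data,more}  (&→⊕)
                • retry:
                  +{ok,data} = &{ok,data}  (select→offer)
                    • ok:
                      end ↦ end
                    • data:
                      end ↦ end
                • data:
                  ?Int = !Int
                    end ↦ end
                • more:
                  !Unit = ?Unit
                    Z ↦ Z
            • done:
              ?Unit = !Unit
                ?Str = !Str
                  Z ↦ Z
      • ack:
        !Int = ?Int
          ?Bool = !Bool
            &{ok,err} = +{ok,err}  (&→⊕)
              • ok:
                &{ack,more,ok} = +{ack,more,ok}  (&→⊕)
                  • ack:
                    Z ↦ Z
                  • more:
                    Z ↦ Z
                  • ok:
                    Z ↦ Z
              • err:
                ?Int = !Int
                  Z ↦ Z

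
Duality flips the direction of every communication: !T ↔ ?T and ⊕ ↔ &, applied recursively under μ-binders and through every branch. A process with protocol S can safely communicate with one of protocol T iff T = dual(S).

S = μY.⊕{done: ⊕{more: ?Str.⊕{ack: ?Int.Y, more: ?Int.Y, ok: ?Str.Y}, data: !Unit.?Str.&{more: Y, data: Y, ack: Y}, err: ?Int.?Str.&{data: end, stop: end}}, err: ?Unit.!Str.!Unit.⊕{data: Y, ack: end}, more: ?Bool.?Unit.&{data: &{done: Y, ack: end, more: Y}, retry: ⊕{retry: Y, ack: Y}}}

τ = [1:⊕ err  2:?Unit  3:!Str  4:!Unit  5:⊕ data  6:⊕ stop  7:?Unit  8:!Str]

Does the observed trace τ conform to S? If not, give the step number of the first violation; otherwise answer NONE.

@1 ⊕ err  ✓  state: ?Unit.!Str.!Unit.⊕{data: μY.…, ack: end}
@2 ?Unit  ✓  state: !Str.!Unit.⊕{data: μY.…, ack: end}
@3 !Str  ✓  state: !Unit.⊕{data: μY.…, ack: end}
@4 !Unit  ✓  state: ⊕{data: μY.…, ack: end}
@5 ⊕ data  ✓  state: μY.…
@6 got ⊕ stop, protocol expects ⊕ done or ⊕ err or ⊕ more  ✗

6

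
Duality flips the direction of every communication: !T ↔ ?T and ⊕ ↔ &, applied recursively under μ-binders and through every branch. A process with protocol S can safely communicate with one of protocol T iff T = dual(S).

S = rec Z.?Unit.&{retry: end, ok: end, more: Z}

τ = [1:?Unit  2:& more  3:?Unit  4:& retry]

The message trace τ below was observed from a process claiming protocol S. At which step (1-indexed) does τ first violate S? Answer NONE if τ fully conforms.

NONE

[1] ?Unit  ok  cont: &{retry: end, ok: end, more: rec Z.…}
[2] & more  ok  cont: rec Z.…
[3] ?Unit  ok  cont: &{retry: end, ok: end, more: rec Z.…}
[4] & retry  ok  cont: end
τ conforms to S (length 4)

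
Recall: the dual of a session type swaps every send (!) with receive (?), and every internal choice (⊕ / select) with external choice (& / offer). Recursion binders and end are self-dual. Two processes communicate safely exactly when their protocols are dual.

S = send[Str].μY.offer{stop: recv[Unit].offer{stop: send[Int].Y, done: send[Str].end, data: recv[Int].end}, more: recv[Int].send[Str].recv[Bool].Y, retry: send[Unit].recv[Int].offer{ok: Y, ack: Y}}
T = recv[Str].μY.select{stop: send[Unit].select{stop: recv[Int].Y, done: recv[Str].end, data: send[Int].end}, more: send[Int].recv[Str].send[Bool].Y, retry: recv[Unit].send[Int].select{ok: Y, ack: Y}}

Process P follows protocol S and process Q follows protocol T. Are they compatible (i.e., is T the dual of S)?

send[Str] vs recv[Str]  ok
  μY vs μY  ok (μ self-dual)
    offer{stop,more,retry} vs select{stop,more,retry}  ok label sets agree
      case stop:
        recv[Unit] vs send[Unit]  ok
          offer{stop,done,data} vs select{stop,done,data}  ok label sets agree
            case stop:
              send[Int] vs recv[Int]  ok
                Y vs Y  ok
            case done:
              send[Str] vs recv[Str]  ok
                end vs end  ok
            case data:
              recv[Int] vs send[Int]  ok
                end vs end  ok
      case more:
        recv[Int] vs send[Int]  ok
          send[Str] vs recv[Str]  ok
            recv[Bool] vs send[Bool]  ok
              Y vs Y  ok
      case retry:
        send[Unit] vs recv[Unit]  ok
          recv[Int] vs send[Int]  ok
            offer{ok,ack} vs select{ok,ack}  ok label sets agree
              case ok:
                Y vs Y  ok
              case ack:
                Y vs Y  ok

YES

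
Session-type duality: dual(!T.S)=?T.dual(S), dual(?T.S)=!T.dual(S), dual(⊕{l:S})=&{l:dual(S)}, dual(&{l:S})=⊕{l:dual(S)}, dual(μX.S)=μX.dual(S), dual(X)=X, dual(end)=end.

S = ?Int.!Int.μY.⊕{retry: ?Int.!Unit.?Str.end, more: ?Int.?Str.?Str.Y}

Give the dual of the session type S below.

?Int ↦ !Int
  !Int ↦ ?Int
    μY ↦ μY  (μ self-dual)
      ⊕{retry,more} ↦ &{retry,more}  (internal→external)
        [retry]
          ?Int ↦ !Int
            !Unit ↦ ?Unit
              ?Str ↦ !Str
                end self-dual
        [more]
          ?Int ↦ !Int
            ?Str ↦ !Str
              ?Str ↦ !Str
                Y self-dual

!Int.?Int.μY.&{retry: !Int.?Unit.!Str.end, more: !Int.!Str.!Str.Y}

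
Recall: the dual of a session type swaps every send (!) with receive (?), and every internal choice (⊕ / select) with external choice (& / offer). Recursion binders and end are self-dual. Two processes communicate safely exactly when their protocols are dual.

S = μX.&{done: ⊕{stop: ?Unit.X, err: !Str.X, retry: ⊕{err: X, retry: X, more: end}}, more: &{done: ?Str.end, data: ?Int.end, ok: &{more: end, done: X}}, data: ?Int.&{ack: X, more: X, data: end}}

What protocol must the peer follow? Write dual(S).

μX.⊕{done: &{stop: !Unit.X, err: ?Str.X, retry: &{err: X, retry: X, more: end}}, more: ⊕{done: !Str.end, data: !Int.end, ok: ⊕{more: end, done: X}}, data: !Int.⊕{ack: X, more: X, data: end}}

μX ↦ μX  (rec unchanged)
  &{done,more,data} ↦ ⊕{done,more,data}  (external→internal)
    • done:
      ⊕{stop,err,retry} ↦ &{stop,err,retry}  (⊕→&)
        • stop:
          ?Unit ↦ !Unit
            X ↦ X
        • err:
          !Str ↦ ?Str
            X ↦ X
        • retry:
          ⊕{err,retry,more} ↦ &{err,retry,more}  (⊕→&)
            • err:
              X ↦ X
            • retry:
              X ↦ X
            • more:
              end ↦ end
    • more:
      &{done,data,ok} ↦ ⊕{done,data,ok}  (external→internal)
        • done:
          ?Str ↦ !Str
            end ↦ end
        • data:
          ?Int ↦ !Int
            end ↦ end
        • ok:
          &{more,done} ↦ ⊕{more,done}  (external→internal)
            • more:
              end ↦ end
            • done:
              X ↦ X
    • data:
      ?Int ↦ !Int
        &{ack,more,data} ↦ ⊕{ack,more,data}  (external→internal)
          • ack:
            X ↦ X
          • more:
            X ↦ X
          • data:
            end ↦ end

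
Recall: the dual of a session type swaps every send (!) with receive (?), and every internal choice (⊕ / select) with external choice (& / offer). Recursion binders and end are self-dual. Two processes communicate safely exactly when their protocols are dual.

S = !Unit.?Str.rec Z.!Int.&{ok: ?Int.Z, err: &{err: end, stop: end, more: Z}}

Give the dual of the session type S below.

!Unit = ?Unit
  ?Str = !Str
    rec Z = rec Z  (μ self-dual)
      !Int = ?Int
        &{ok,err} = +{ok,err}  (&→⊕)
          [ok]
            ?Int = !Int
              dual(Z) = Z
          [err]
            &{err,stop,more} = +{err,stop,more}  (&→⊕)
              [err]
                dual(end) = end
              [stop]
                dual(end) = end
              [more]
                dual(Z) = Z

?Unit.!Str.rec Z.?Int.+{ok: !Int.Z, err: +{err: end, stop: end, more: Z}}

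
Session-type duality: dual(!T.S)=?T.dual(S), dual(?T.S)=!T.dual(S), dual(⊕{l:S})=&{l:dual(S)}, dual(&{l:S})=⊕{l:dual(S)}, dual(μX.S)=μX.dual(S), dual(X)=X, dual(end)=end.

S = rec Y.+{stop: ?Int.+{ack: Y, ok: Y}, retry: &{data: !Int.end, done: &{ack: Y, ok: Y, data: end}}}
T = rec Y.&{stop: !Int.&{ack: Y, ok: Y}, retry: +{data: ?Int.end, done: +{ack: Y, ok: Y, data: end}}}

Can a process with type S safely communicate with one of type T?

YES

rec Y | rec Y  ✓ (μ self-dual)
  +{stop,retry} | &{stop,retry}  ✓ label sets agree
    • stop:
      ?Int | !Int  ✓
        +{ack,ok} | &{ack,ok}  ✓ label sets agree
          • ack:
            Y | Y  ✓
          • ok:
            Y | Y  ✓
    • retry:
      &{data,done} | +{data,done}  ✓ label sets agree
        • data:
          !Int | ?Int  ✓
            end | end  ✓
        • done:
          &{ack,ok,data} | +{ack,ok,data}  ✓ label sets agree
            • ack:
              Y | Y  ✓
            • ok:
              Y | Y  ✓
            • data:
              end | end  ✓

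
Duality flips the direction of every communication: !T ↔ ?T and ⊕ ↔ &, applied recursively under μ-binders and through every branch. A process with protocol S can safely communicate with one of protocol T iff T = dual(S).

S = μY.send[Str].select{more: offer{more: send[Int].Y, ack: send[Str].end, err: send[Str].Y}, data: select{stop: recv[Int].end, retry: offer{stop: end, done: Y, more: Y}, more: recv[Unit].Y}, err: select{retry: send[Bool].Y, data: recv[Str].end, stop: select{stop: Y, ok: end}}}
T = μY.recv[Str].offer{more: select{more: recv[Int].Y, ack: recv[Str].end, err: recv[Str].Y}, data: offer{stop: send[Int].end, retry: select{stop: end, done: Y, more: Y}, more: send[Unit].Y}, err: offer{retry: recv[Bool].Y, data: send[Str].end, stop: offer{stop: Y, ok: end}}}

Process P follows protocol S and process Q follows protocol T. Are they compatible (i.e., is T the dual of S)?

μY vs μY  ok (rec unchanged)
  send[Str] vs recv[Str]  ok
    select{more,data,err} vs offer{more,data,err}  ok same labels
      • more:
        offer{more,ack,err} vs select{more,ack,err}  ok same labels
          • more:
            send[Int] vs recv[Int]  ok
              Y vs Y  ok
          • ack:
            send[Str] vs recv[Str]  ok
              end vs end  ok
          • err:
            send[Str] vs recv[Str]  ok
              Y vs Y  ok
      • data:
        select{stop,retry,more} vs offer{stop,retry,more}  ok same labels
          • stop:
            recv[Int] vs send[Int]  ok
              end vs end  ok
          • retry:
            offer{stop,done,more} vs select{stop,done,more}  ok same labels
              • stop:
                end vs end  ok
              • done:
                Y vs Y  ok
              • more:
                Y vs Y  ok
          • more:
            recv[Unit] vs send[Unit]  ok
              Y vs Y  ok
      • err:
        select{retry,data,stop} vs offer{retry,data,stop}  ok same labels
          • retry:
            send[Bool] vs recv[Bool]  ok
              Y vs Y  ok
          • data:
            recv[Str] vs send[Str]  ok
              end vs end  ok
          • stop:
            select{stop,ok} vs offer{stop,ok}  ok same labels
              • stop:
                Y vs Y  ok
              • ok:
                end vs end  ok

YES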